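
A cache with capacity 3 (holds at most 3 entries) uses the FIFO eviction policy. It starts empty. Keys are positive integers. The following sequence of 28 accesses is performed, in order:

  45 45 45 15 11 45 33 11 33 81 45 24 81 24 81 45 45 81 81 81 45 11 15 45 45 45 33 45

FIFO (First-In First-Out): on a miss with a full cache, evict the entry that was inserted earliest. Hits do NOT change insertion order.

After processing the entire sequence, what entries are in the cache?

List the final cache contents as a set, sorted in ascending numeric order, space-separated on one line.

FIFO simulation (capacity=3):
  1. access 45: MISS. Cache (old->new): [45]
  2. access 45: HIT. Cache (old->new): [45]
  3. access 45: HIT. Cache (old->new): [45]
  4. access 15: MISS. Cache (old->new): [45 15]
  5. access 11: MISS. Cache (old->new): [45 15 11]
  6. access 45: HIT. Cache (old->new): [45 15 11]
  7. access 33: MISS, evict 45. Cache (old->new): [15 11 33]
  8. access 11: HIT. Cache (old->new): [15 11 33]
  9. access 33: HIT. Cache (old->new): [15 11 33]
  10. access 81: MISS, evict 15. Cache (old->new): [11 33 81]
  11. access 45: MISS, evict 11. Cache (old->new): [33 81 45]
  12. access 24: MISS, evict 33. Cache (old->new): [81 45 24]
  13. access 81: HIT. Cache (old->new): [81 45 24]
  14. access 24: HIT. Cache (old->new): [81 45 24]
  15. access 81: HIT. Cache (old->new): [81 45 24]
  16. access 45: HIT. Cache (old->new): [81 45 24]
  17. access 45: HIT. Cache (old->new): [81 45 24]
  18. access 81: HIT. Cache (old->new): [81 45 24]
  19. access 81: HIT. Cache (old->new): [81 45 24]
  20. access 81: HIT. Cache (old->new): [81 45 24]
  21. access 45: HIT. Cache (old->new): [81 45 24]
  22. access 11: MISS, evict 81. Cache (old->new): [45 24 11]
  23. access 15: MISS, evict 45. Cache (old->new): [24 11 15]
  24. access 45: MISS, evict 24. Cache (old->new): [11 15 45]
  25. access 45: HIT. Cache (old->new): [11 15 45]
  26. access 45: HIT. Cache (old->new): [11 15 45]
  27. access 33: MISS, evict 11. Cache (old->new): [15 45 33]
  28. access 45: HIT. Cache (old->new): [15 45 33]
Total: 17 hits, 11 misses, 8 evictions

Answer: 15 33 45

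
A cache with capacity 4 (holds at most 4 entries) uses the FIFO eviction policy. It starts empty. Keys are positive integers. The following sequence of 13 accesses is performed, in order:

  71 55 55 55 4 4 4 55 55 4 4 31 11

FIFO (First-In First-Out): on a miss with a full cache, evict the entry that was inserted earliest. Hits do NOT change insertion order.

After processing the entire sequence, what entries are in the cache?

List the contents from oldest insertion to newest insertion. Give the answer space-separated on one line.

Answer: 55 4 31 11

Derivation:
FIFO simulation (capacity=4):
  1. access 71: MISS. Cache (old->new): [71]
  2. access 55: MISS. Cache (old->new): [71 55]
  3. access 55: HIT. Cache (old->new): [71 55]
  4. access 55: HIT. Cache (old->new): [71 55]
  5. access 4: MISS. Cache (old->new): [71 55 4]
  6. access 4: HIT. Cache (old->new): [71 55 4]
  7. access 4: HIT. Cache (old->new): [71 55 4]
  8. access 55: HIT. Cache (old->new): [71 55 4]
  9. access 55: HIT. Cache (old->new): [71 55 4]
  10. access 4: HIT. Cache (old->new): [71 55 4]
  11. access 4: HIT. Cache (old->new): [71 55 4]
  12. access 31: MISS. Cache (old->new): [71 55 4 31]
  13. access 11: MISS, evict 71. Cache (old->new): [55 4 31 11]
Total: 8 hits, 5 misses, 1 evictions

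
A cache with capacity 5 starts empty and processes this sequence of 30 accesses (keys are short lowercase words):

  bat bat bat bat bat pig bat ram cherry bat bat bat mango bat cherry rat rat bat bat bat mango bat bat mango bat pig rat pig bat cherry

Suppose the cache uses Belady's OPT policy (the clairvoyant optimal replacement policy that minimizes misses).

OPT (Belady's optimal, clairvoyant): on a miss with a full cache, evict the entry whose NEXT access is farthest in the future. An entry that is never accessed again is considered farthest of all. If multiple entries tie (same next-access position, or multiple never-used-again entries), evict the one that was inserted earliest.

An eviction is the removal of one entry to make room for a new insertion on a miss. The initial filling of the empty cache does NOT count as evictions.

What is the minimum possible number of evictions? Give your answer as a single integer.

OPT (Belady) simulation (capacity=5):
  1. access bat: MISS. Cache: [bat]
  2. access bat: HIT. Next use of bat: step 3. Cache: [bat]
  3. access bat: HIT. Next use of bat: step 4. Cache: [bat]
  4. access bat: HIT. Next use of bat: step 5. Cache: [bat]
  5. access bat: HIT. Next use of bat: step 7. Cache: [bat]
  6. access pig: MISS. Cache: [bat pig]
  7. access bat: HIT. Next use of bat: step 10. Cache: [bat pig]
  8. access ram: MISS. Cache: [bat pig ram]
  9. access cherry: MISS. Cache: [bat pig ram cherry]
  10. access bat: HIT. Next use of bat: step 11. Cache: [bat pig ram cherry]
  11. access bat: HIT. Next use of bat: step 12. Cache: [bat pig ram cherry]
  12. access bat: HIT. Next use of bat: step 14. Cache: [bat pig ram cherry]
  13. access mango: MISS. Cache: [bat pig ram cherry mango]
  14. access bat: HIT. Next use of bat: step 18. Cache: [bat pig ram cherry mango]
  15. access cherry: HIT. Next use of cherry: step 30. Cache: [bat pig ram cherry mango]
  16. access rat: MISS, evict ram (next use: never). Cache: [bat pig cherry mango rat]
  17. access rat: HIT. Next use of rat: step 27. Cache: [bat pig cherry mango rat]
  18. access bat: HIT. Next use of bat: step 19. Cache: [bat pig cherry mango rat]
  19. access bat: HIT. Next use of bat: step 20. Cache: [bat pig cherry mango rat]
  20. access bat: HIT. Next use of bat: step 22. Cache: [bat pig cherry mango rat]
  21. access mango: HIT. Next use of mango: step 24. Cache: [bat pig cherry mango rat]
  22. access bat: HIT. Next use of bat: step 23. Cache: [bat pig cherry mango rat]
  23. access bat: HIT. Next use of bat: step 25. Cache: [bat pig cherry mango rat]
  24. access mango: HIT. Next use of mango: never. Cache: [bat pig cherry mango rat]
  25. access bat: HIT. Next use of bat: step 29. Cache: [bat pig cherry mango rat]
  26. access pig: HIT. Next use of pig: step 28. Cache: [bat pig cherry mango rat]
  27. access rat: HIT. Next use of rat: never. Cache: [bat pig cherry mango rat]
  28. access pig: HIT. Next use of pig: never. Cache: [bat pig cherry mango rat]
  29. access bat: HIT. Next use of bat: never. Cache: [bat pig cherry mango rat]
  30. access cherry: HIT. Next use of cherry: never. Cache: [bat pig cherry mango rat]
Total: 24 hits, 6 misses, 1 evictions

Answer: 1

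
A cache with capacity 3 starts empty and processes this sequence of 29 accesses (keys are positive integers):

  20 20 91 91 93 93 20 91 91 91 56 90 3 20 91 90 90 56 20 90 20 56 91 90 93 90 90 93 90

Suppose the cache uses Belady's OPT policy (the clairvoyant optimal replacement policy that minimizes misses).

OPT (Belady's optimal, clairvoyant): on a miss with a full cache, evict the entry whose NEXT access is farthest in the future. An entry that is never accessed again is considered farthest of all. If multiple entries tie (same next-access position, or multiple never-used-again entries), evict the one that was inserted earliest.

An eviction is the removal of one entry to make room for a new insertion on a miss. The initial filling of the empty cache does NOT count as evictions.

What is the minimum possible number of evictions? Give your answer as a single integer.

OPT (Belady) simulation (capacity=3):
  1. access 20: MISS. Cache: [20]
  2. access 20: HIT. Next use of 20: step 7. Cache: [20]
  3. access 91: MISS. Cache: [20 91]
  4. access 91: HIT. Next use of 91: step 8. Cache: [20 91]
  5. access 93: MISS. Cache: [20 91 93]
  6. access 93: HIT. Next use of 93: step 25. Cache: [20 91 93]
  7. access 20: HIT. Next use of 20: step 14. Cache: [20 91 93]
  8. access 91: HIT. Next use of 91: step 9. Cache: [20 91 93]
  9. access 91: HIT. Next use of 91: step 10. Cache: [20 91 93]
  10. access 91: HIT. Next use of 91: step 15. Cache: [20 91 93]
  11. access 56: MISS, evict 93 (next use: step 25). Cache: [20 91 56]
  12. access 90: MISS, evict 56 (next use: step 18). Cache: [20 91 90]
  13. access 3: MISS, evict 90 (next use: step 16). Cache: [20 91 3]
  14. access 20: HIT. Next use of 20: step 19. Cache: [20 91 3]
  15. access 91: HIT. Next use of 91: step 23. Cache: [20 91 3]
  16. access 90: MISS, evict 3 (next use: never). Cache: [20 91 90]
  17. access 90: HIT. Next use of 90: step 20. Cache: [20 91 90]
  18. access 56: MISS, evict 91 (next use: step 23). Cache: [20 90 56]
  19. access 20: HIT. Next use of 20: step 21. Cache: [20 90 56]
  20. access 90: HIT. Next use of 90: step 24. Cache: [20 90 56]
  21. access 20: HIT. Next use of 20: never. Cache: [20 90 56]
  22. access 56: HIT. Next use of 56: never. Cache: [20 90 56]
  23. access 91: MISS, evict 20 (next use: never). Cache: [90 56 91]
  24. access 90: HIT. Next use of 90: step 26. Cache: [90 56 91]
  25. access 93: MISS, evict 56 (next use: never). Cache: [90 91 93]
  26. access 90: HIT. Next use of 90: step 27. Cache: [90 91 93]
  27. access 90: HIT. Next use of 90: step 29. Cache: [90 91 93]
  28. access 93: HIT. Next use of 93: never. Cache: [90 91 93]
  29. access 90: HIT. Next use of 90: never. Cache: [90 91 93]
Total: 19 hits, 10 misses, 7 evictions

Answer: 7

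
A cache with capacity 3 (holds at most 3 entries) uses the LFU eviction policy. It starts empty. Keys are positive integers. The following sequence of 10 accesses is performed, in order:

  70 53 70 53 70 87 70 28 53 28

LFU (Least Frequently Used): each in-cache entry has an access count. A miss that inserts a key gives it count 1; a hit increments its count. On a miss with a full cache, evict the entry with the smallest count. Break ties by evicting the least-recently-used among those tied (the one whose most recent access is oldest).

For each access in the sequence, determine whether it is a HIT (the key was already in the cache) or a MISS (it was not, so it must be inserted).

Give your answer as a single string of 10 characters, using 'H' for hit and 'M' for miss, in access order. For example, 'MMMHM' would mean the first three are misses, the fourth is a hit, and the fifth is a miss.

Answer: MMHHHMHMHH

Derivation:
LFU simulation (capacity=3):
  1. access 70: MISS. Cache: [70(c=1)]
  2. access 53: MISS. Cache: [70(c=1) 53(c=1)]
  3. access 70: HIT, count now 2. Cache: [53(c=1) 70(c=2)]
  4. access 53: HIT, count now 2. Cache: [70(c=2) 53(c=2)]
  5. access 70: HIT, count now 3. Cache: [53(c=2) 70(c=3)]
  6. access 87: MISS. Cache: [87(c=1) 53(c=2) 70(c=3)]
  7. access 70: HIT, count now 4. Cache: [87(c=1) 53(c=2) 70(c=4)]
  8. access 28: MISS, evict 87(c=1). Cache: [28(c=1) 53(c=2) 70(c=4)]
  9. access 53: HIT, count now 3. Cache: [28(c=1) 53(c=3) 70(c=4)]
  10. access 28: HIT, count now 2. Cache: [28(c=2) 53(c=3) 70(c=4)]
Total: 6 hits, 4 misses, 1 evictions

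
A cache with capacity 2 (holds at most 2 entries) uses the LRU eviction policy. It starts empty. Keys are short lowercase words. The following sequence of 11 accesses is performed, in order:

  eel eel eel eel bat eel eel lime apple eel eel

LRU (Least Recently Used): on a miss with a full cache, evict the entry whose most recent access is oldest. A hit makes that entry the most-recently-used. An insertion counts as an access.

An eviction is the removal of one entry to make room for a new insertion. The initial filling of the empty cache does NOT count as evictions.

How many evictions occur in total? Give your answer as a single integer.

LRU simulation (capacity=2):
  1. access eel: MISS. Cache (LRU->MRU): [eel]
  2. access eel: HIT. Cache (LRU->MRU): [eel]
  3. access eel: HIT. Cache (LRU->MRU): [eel]
  4. access eel: HIT. Cache (LRU->MRU): [eel]
  5. access bat: MISS. Cache (LRU->MRU): [eel bat]
  6. access eel: HIT. Cache (LRU->MRU): [bat eel]
  7. access eel: HIT. Cache (LRU->MRU): [bat eel]
  8. access lime: MISS, evict bat. Cache (LRU->MRU): [eel lime]
  9. access apple: MISS, evict eel. Cache (LRU->MRU): [lime apple]
  10. access eel: MISS, evict lime. Cache (LRU->MRU): [apple eel]
  11. access eel: HIT. Cache (LRU->MRU): [apple eel]
Total: 6 hits, 5 misses, 3 evictions

Answer: 3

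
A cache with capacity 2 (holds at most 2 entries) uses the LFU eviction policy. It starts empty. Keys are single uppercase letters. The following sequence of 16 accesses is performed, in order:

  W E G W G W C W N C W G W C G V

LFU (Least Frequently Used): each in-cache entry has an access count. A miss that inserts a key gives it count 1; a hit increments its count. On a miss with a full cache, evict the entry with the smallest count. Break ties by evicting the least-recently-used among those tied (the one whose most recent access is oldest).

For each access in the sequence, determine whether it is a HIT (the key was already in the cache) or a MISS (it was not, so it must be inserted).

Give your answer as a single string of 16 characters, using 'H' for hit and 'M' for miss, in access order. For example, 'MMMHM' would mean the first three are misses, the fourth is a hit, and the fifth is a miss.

Answer: MMMMHHMHMMHMHMMM

Derivation:
LFU simulation (capacity=2):
  1. access W: MISS. Cache: [W(c=1)]
  2. access E: MISS. Cache: [W(c=1) E(c=1)]
  3. access G: MISS, evict W(c=1). Cache: [E(c=1) G(c=1)]
  4. access W: MISS, evict E(c=1). Cache: [G(c=1) W(c=1)]
  5. access G: HIT, count now 2. Cache: [W(c=1) G(c=2)]
  6. access W: HIT, count now 2. Cache: [G(c=2) W(c=2)]
  7. access C: MISS, evict G(c=2). Cache: [C(c=1) W(c=2)]
  8. access W: HIT, count now 3. Cache: [C(c=1) W(c=3)]
  9. access N: MISS, evict C(c=1). Cache: [N(c=1) W(c=3)]
  10. access C: MISS, evict N(c=1). Cache: [C(c=1) W(c=3)]
  11. access W: HIT, count now 4. Cache: [C(c=1) W(c=4)]
  12. access G: MISS, evict C(c=1). Cache: [G(c=1) W(c=4)]
  13. access W: HIT, count now 5. Cache: [G(c=1) W(c=5)]
  14. access C: MISS, evict G(c=1). Cache: [C(c=1) W(c=5)]
  15. access G: MISS, evict C(c=1). Cache: [G(c=1) W(c=5)]
  16. access V: MISS, evict G(c=1). Cache: [V(c=1) W(c=5)]
Total: 5 hits, 11 misses, 9 evictions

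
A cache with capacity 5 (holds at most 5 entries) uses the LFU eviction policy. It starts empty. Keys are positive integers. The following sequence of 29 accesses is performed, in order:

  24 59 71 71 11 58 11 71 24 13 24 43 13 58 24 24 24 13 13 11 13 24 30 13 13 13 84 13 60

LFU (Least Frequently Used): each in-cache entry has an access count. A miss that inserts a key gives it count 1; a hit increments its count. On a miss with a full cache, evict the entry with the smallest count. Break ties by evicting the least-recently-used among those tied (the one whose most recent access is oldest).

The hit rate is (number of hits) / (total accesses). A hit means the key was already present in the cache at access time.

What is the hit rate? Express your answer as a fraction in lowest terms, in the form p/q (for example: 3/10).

LFU simulation (capacity=5):
  1. access 24: MISS. Cache: [24(c=1)]
  2. access 59: MISS. Cache: [24(c=1) 59(c=1)]
  3. access 71: MISS. Cache: [24(c=1) 59(c=1) 71(c=1)]
  4. access 71: HIT, count now 2. Cache: [24(c=1) 59(c=1) 71(c=2)]
  5. access 11: MISS. Cache: [24(c=1) 59(c=1) 11(c=1) 71(c=2)]
  6. access 58: MISS. Cache: [24(c=1) 59(c=1) 11(c=1) 58(c=1) 71(c=2)]
  7. access 11: HIT, count now 2. Cache: [24(c=1) 59(c=1) 58(c=1) 71(c=2) 11(c=2)]
  8. access 71: HIT, count now 3. Cache: [24(c=1) 59(c=1) 58(c=1) 11(c=2) 71(c=3)]
  9. access 24: HIT, count now 2. Cache: [59(c=1) 58(c=1) 11(c=2) 24(c=2) 71(c=3)]
  10. access 13: MISS, evict 59(c=1). Cache: [58(c=1) 13(c=1) 11(c=2) 24(c=2) 71(c=3)]
  11. access 24: HIT, count now 3. Cache: [58(c=1) 13(c=1) 11(c=2) 71(c=3) 24(c=3)]
  12. access 43: MISS, evict 58(c=1). Cache: [13(c=1) 43(c=1) 11(c=2) 71(c=3) 24(c=3)]
  13. access 13: HIT, count now 2. Cache: [43(c=1) 11(c=2) 13(c=2) 71(c=3) 24(c=3)]
  14. access 58: MISS, evict 43(c=1). Cache: [58(c=1) 11(c=2) 13(c=2) 71(c=3) 24(c=3)]
  15. access 24: HIT, count now 4. Cache: [58(c=1) 11(c=2) 13(c=2) 71(c=3) 24(c=4)]
  16. access 24: HIT, count now 5. Cache: [58(c=1) 11(c=2) 13(c=2) 71(c=3) 24(c=5)]
  17. access 24: HIT, count now 6. Cache: [58(c=1) 11(c=2) 13(c=2) 71(c=3) 24(c=6)]
  18. access 13: HIT, count now 3. Cache: [58(c=1) 11(c=2) 71(c=3) 13(c=3) 24(c=6)]
  19. access 13: HIT, count now 4. Cache: [58(c=1) 11(c=2) 71(c=3) 13(c=4) 24(c=6)]
  20. access 11: HIT, count now 3. Cache: [58(c=1) 71(c=3) 11(c=3) 13(c=4) 24(c=6)]
  21. access 13: HIT, count now 5. Cache: [58(c=1) 71(c=3) 11(c=3) 13(c=5) 24(c=6)]
  22. access 24: HIT, count now 7. Cache: [58(c=1) 71(c=3) 11(c=3) 13(c=5) 24(c=7)]
  23. access 30: MISS, evict 58(c=1). Cache: [30(c=1) 71(c=3) 11(c=3) 13(c=5) 24(c=7)]
  24. access 13: HIT, count now 6. Cache: [30(c=1) 71(c=3) 11(c=3) 13(c=6) 24(c=7)]
  25. access 13: HIT, count now 7. Cache: [30(c=1) 71(c=3) 11(c=3) 24(c=7) 13(c=7)]
  26. access 13: HIT, count now 8. Cache: [30(c=1) 71(c=3) 11(c=3) 24(c=7) 13(c=8)]
  27. access 84: MISS, evict 30(c=1). Cache: [84(c=1) 71(c=3) 11(c=3) 24(c=7) 13(c=8)]
  28. access 13: HIT, count now 9. Cache: [84(c=1) 71(c=3) 11(c=3) 24(c=7) 13(c=9)]
  29. access 60: MISS, evict 84(c=1). Cache: [60(c=1) 71(c=3) 11(c=3) 24(c=7) 13(c=9)]
Total: 18 hits, 11 misses, 6 evictions

Hit rate = 18/29

Answer: 18/29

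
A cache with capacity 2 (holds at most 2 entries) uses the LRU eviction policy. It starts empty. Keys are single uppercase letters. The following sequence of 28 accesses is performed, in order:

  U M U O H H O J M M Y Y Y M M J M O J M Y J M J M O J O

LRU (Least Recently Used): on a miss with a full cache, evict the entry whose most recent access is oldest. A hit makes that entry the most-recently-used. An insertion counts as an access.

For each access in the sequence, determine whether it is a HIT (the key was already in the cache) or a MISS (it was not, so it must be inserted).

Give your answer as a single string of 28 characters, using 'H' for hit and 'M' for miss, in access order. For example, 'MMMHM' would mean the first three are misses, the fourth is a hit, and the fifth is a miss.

LRU simulation (capacity=2):
  1. access U: MISS. Cache (LRU->MRU): [U]
  2. access M: MISS. Cache (LRU->MRU): [U M]
  3. access U: HIT. Cache (LRU->MRU): [M U]
  4. access O: MISS, evict M. Cache (LRU->MRU): [U O]
  5. access H: MISS, evict U. Cache (LRU->MRU): [O H]
  6. access H: HIT. Cache (LRU->MRU): [O H]
  7. access O: HIT. Cache (LRU->MRU): [H O]
  8. access J: MISS, evict H. Cache (LRU->MRU): [O J]
  9. access M: MISS, evict O. Cache (LRU->MRU): [J M]
  10. access M: HIT. Cache (LRU->MRU): [J M]
  11. access Y: MISS, evict J. Cache (LRU->MRU): [M Y]
  12. access Y: HIT. Cache (LRU->MRU): [M Y]
  13. access Y: HIT. Cache (LRU->MRU): [M Y]
  14. access M: HIT. Cache (LRU->MRU): [Y M]
  15. access M: HIT. Cache (LRU->MRU): [Y M]
  16. access J: MISS, evict Y. Cache (LRU->MRU): [M J]
  17. access M: HIT. Cache (LRU->MRU): [J M]
  18. access O: MISS, evict J. Cache (LRU->MRU): [M O]
  19. access J: MISS, evict M. Cache (LRU->MRU): [O J]
  20. access M: MISS, evict O. Cache (LRU->MRU): [J M]
  21. access Y: MISS, evict J. Cache (LRU->MRU): [M Y]
  22. access J: MISS, evict M. Cache (LRU->MRU): [Y J]
  23. access M: MISS, evict Y. Cache (LRU->MRU): [J M]
  24. access J: HIT. Cache (LRU->MRU): [M J]
  25. access M: HIT. Cache (LRU->MRU): [J M]
  26. access O: MISS, evict J. Cache (LRU->MRU): [M O]
  27. access J: MISS, evict M. Cache (LRU->MRU): [O J]
  28. access O: HIT. Cache (LRU->MRU): [J O]
Total: 12 hits, 16 misses, 14 evictions

Answer: MMHMMHHMMHMHHHHMHMMMMMMHHMMH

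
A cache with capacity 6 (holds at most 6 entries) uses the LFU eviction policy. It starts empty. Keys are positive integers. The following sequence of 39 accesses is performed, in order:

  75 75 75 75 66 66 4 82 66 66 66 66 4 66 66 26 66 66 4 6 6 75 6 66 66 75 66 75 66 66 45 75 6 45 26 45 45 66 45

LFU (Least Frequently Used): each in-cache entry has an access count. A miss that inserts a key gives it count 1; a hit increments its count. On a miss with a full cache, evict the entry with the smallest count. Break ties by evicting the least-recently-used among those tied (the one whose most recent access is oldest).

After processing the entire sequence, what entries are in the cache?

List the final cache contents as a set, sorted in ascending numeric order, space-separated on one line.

Answer: 4 6 26 45 66 75

Derivation:
LFU simulation (capacity=6):
  1. access 75: MISS. Cache: [75(c=1)]
  2. access 75: HIT, count now 2. Cache: [75(c=2)]
  3. access 75: HIT, count now 3. Cache: [75(c=3)]
  4. access 75: HIT, count now 4. Cache: [75(c=4)]
  5. access 66: MISS. Cache: [66(c=1) 75(c=4)]
  6. access 66: HIT, count now 2. Cache: [66(c=2) 75(c=4)]
  7. access 4: MISS. Cache: [4(c=1) 66(c=2) 75(c=4)]
  8. access 82: MISS. Cache: [4(c=1) 82(c=1) 66(c=2) 75(c=4)]
  9. access 66: HIT, count now 3. Cache: [4(c=1) 82(c=1) 66(c=3) 75(c=4)]
  10. access 66: HIT, count now 4. Cache: [4(c=1) 82(c=1) 75(c=4) 66(c=4)]
  11. access 66: HIT, count now 5. Cache: [4(c=1) 82(c=1) 75(c=4) 66(c=5)]
  12. access 66: HIT, count now 6. Cache: [4(c=1) 82(c=1) 75(c=4) 66(c=6)]
  13. access 4: HIT, count now 2. Cache: [82(c=1) 4(c=2) 75(c=4) 66(c=6)]
  14. access 66: HIT, count now 7. Cache: [82(c=1) 4(c=2) 75(c=4) 66(c=7)]
  15. access 66: HIT, count now 8. Cache: [82(c=1) 4(c=2) 75(c=4) 66(c=8)]
  16. access 26: MISS. Cache: [82(c=1) 26(c=1) 4(c=2) 75(c=4) 66(c=8)]
  17. access 66: HIT, count now 9. Cache: [82(c=1) 26(c=1) 4(c=2) 75(c=4) 66(c=9)]
  18. access 66: HIT, count now 10. Cache: [82(c=1) 26(c=1) 4(c=2) 75(c=4) 66(c=10)]
  19. access 4: HIT, count now 3. Cache: [82(c=1) 26(c=1) 4(c=3) 75(c=4) 66(c=10)]
  20. access 6: MISS. Cache: [82(c=1) 26(c=1) 6(c=1) 4(c=3) 75(c=4) 66(c=10)]
  21. access 6: HIT, count now 2. Cache: [82(c=1) 26(c=1) 6(c=2) 4(c=3) 75(c=4) 66(c=10)]
  22. access 75: HIT, count now 5. Cache: [82(c=1) 26(c=1) 6(c=2) 4(c=3) 75(c=5) 66(c=10)]
  23. access 6: HIT, count now 3. Cache: [82(c=1) 26(c=1) 4(c=3) 6(c=3) 75(c=5) 66(c=10)]
  24. access 66: HIT, count now 11. Cache: [82(c=1) 26(c=1) 4(c=3) 6(c=3) 75(c=5) 66(c=11)]
  25. access 66: HIT, count now 12. Cache: [82(c=1) 26(c=1) 4(c=3) 6(c=3) 75(c=5) 66(c=12)]
  26. access 75: HIT, count now 6. Cache: [82(c=1) 26(c=1) 4(c=3) 6(c=3) 75(c=6) 66(c=12)]
  27. access 66: HIT, count now 13. Cache: [82(c=1) 26(c=1) 4(c=3) 6(c=3) 75(c=6) 66(c=13)]
  28. access 75: HIT, count now 7. Cache: [82(c=1) 26(c=1) 4(c=3) 6(c=3) 75(c=7) 66(c=13)]
  29. access 66: HIT, count now 14. Cache: [82(c=1) 26(c=1) 4(c=3) 6(c=3) 75(c=7) 66(c=14)]
  30. access 66: HIT, count now 15. Cache: [82(c=1) 26(c=1) 4(c=3) 6(c=3) 75(c=7) 66(c=15)]
  31. access 45: MISS, evict 82(c=1). Cache: [26(c=1) 45(c=1) 4(c=3) 6(c=3) 75(c=7) 66(c=15)]
  32. access 75: HIT, count now 8. Cache: [26(c=1) 45(c=1) 4(c=3) 6(c=3) 75(c=8) 66(c=15)]
  33. access 6: HIT, count now 4. Cache: [26(c=1) 45(c=1) 4(c=3) 6(c=4) 75(c=8) 66(c=15)]
  34. access 45: HIT, count now 2. Cache: [26(c=1) 45(c=2) 4(c=3) 6(c=4) 75(c=8) 66(c=15)]
  35. access 26: HIT, count now 2. Cache: [45(c=2) 26(c=2) 4(c=3) 6(c=4) 75(c=8) 66(c=15)]
  36. access 45: HIT, count now 3. Cache: [26(c=2) 4(c=3) 45(c=3) 6(c=4) 75(c=8) 66(c=15)]
  37. access 45: HIT, count now 4. Cache: [26(c=2) 4(c=3) 6(c=4) 45(c=4) 75(c=8) 66(c=15)]
  38. access 66: HIT, count now 16. Cache: [26(c=2) 4(c=3) 6(c=4) 45(c=4) 75(c=8) 66(c=16)]
  39. access 45: HIT, count now 5. Cache: [26(c=2) 4(c=3) 6(c=4) 45(c=5) 75(c=8) 66(c=16)]
Total: 32 hits, 7 misses, 1 evictions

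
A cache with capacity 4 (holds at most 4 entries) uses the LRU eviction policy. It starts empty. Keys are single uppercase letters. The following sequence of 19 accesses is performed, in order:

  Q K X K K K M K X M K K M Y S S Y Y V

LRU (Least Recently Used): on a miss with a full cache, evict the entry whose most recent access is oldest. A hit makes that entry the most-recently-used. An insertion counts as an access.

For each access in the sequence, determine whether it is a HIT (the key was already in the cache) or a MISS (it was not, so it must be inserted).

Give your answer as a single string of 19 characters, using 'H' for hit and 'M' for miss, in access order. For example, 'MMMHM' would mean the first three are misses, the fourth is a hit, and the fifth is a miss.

Answer: MMMHHHMHHHHHHMMHHHM

Derivation:
LRU simulation (capacity=4):
  1. access Q: MISS. Cache (LRU->MRU): [Q]
  2. access K: MISS. Cache (LRU->MRU): [Q K]
  3. access X: MISS. Cache (LRU->MRU): [Q K X]
  4. access K: HIT. Cache (LRU->MRU): [Q X K]
  5. access K: HIT. Cache (LRU->MRU): [Q X K]
  6. access K: HIT. Cache (LRU->MRU): [Q X K]
  7. access M: MISS. Cache (LRU->MRU): [Q X K M]
  8. access K: HIT. Cache (LRU->MRU): [Q X M K]
  9. access X: HIT. Cache (LRU->MRU): [Q M K X]
  10. access M: HIT. Cache (LRU->MRU): [Q K X M]
  11. access K: HIT. Cache (LRU->MRU): [Q X M K]
  12. access K: HIT. Cache (LRU->MRU): [Q X M K]
  13. access M: HIT. Cache (LRU->MRU): [Q X K M]
  14. access Y: MISS, evict Q. Cache (LRU->MRU): [X K M Y]
  15. access S: MISS, evict X. Cache (LRU->MRU): [K M Y S]
  16. access S: HIT. Cache (LRU->MRU): [K M Y S]
  17. access Y: HIT. Cache (LRU->MRU): [K M S Y]
  18. access Y: HIT. Cache (LRU->MRU): [K M S Y]
  19. access V: MISS, evict K. Cache (LRU->MRU): [M S Y V]
Total: 12 hits, 7 misses, 3 evictions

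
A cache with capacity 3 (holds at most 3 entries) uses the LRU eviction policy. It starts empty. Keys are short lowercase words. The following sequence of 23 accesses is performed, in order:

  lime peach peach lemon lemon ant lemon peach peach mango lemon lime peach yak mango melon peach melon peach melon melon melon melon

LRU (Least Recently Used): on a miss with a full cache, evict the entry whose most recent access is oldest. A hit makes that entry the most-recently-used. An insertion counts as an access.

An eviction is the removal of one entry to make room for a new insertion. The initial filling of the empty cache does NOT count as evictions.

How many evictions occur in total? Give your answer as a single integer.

Answer: 8

Derivation:
LRU simulation (capacity=3):
  1. access lime: MISS. Cache (LRU->MRU): [lime]
  2. access peach: MISS. Cache (LRU->MRU): [lime peach]
  3. access peach: HIT. Cache (LRU->MRU): [lime peach]
  4. access lemon: MISS. Cache (LRU->MRU): [lime peach lemon]
  5. access lemon: HIT. Cache (LRU->MRU): [lime peach lemon]
  6. access ant: MISS, evict lime. Cache (LRU->MRU): [peach lemon ant]
  7. access lemon: HIT. Cache (LRU->MRU): [peach ant lemon]
  8. access peach: HIT. Cache (LRU->MRU): [ant lemon peach]
  9. access peach: HIT. Cache (LRU->MRU): [ant lemon peach]
  10. access mango: MISS, evict ant. Cache (LRU->MRU): [lemon peach mango]
  11. access lemon: HIT. Cache (LRU->MRU): [peach mango lemon]
  12. access lime: MISS, evict peach. Cache (LRU->MRU): [mango lemon lime]
  13. access peach: MISS, evict mango. Cache (LRU->MRU): [lemon lime peach]
  14. access yak: MISS, evict lemon. Cache (LRU->MRU): [lime peach yak]
  15. access mango: MISS, evict lime. Cache (LRU->MRU): [peach yak mango]
  16. access melon: MISS, evict peach. Cache (LRU->MRU): [yak mango melon]
  17. access peach: MISS, evict yak. Cache (LRU->MRU): [mango melon peach]
  18. access melon: HIT. Cache (LRU->MRU): [mango peach melon]
  19. access peach: HIT. Cache (LRU->MRU): [mango melon peach]
  20. access melon: HIT. Cache (LRU->MRU): [mango peach melon]
  21. access melon: HIT. Cache (LRU->MRU): [mango peach melon]
  22. access melon: HIT. Cache (LRU->MRU): [mango peach melon]
  23. access melon: HIT. Cache (LRU->MRU): [mango peach melon]
Total: 12 hits, 11 misses, 8 evictions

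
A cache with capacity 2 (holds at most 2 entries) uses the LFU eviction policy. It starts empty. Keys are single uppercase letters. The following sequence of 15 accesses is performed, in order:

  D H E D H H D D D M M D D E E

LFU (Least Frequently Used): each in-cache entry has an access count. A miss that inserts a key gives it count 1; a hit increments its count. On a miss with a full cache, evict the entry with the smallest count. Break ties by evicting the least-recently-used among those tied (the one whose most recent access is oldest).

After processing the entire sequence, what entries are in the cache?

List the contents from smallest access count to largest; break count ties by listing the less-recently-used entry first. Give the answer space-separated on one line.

LFU simulation (capacity=2):
  1. access D: MISS. Cache: [D(c=1)]
  2. access H: MISS. Cache: [D(c=1) H(c=1)]
  3. access E: MISS, evict D(c=1). Cache: [H(c=1) E(c=1)]
  4. access D: MISS, evict H(c=1). Cache: [E(c=1) D(c=1)]
  5. access H: MISS, evict E(c=1). Cache: [D(c=1) H(c=1)]
  6. access H: HIT, count now 2. Cache: [D(c=1) H(c=2)]
  7. access D: HIT, count now 2. Cache: [H(c=2) D(c=2)]
  8. access D: HIT, count now 3. Cache: [H(c=2) D(c=3)]
  9. access D: HIT, count now 4. Cache: [H(c=2) D(c=4)]
  10. access M: MISS, evict H(c=2). Cache: [M(c=1) D(c=4)]
  11. access M: HIT, count now 2. Cache: [M(c=2) D(c=4)]
  12. access D: HIT, count now 5. Cache: [M(c=2) D(c=5)]
  13. access D: HIT, count now 6. Cache: [M(c=2) D(c=6)]
  14. access E: MISS, evict M(c=2). Cache: [E(c=1) D(c=6)]
  15. access E: HIT, count now 2. Cache: [E(c=2) D(c=6)]
Total: 8 hits, 7 misses, 5 evictions

Answer: E D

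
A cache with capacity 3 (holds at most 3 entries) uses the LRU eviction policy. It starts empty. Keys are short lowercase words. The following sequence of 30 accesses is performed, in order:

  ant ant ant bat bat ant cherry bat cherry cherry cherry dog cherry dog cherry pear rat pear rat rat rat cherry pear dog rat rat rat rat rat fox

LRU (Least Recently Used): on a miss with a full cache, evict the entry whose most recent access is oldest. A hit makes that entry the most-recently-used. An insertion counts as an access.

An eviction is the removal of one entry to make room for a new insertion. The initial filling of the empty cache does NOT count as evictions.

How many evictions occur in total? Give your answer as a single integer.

Answer: 6

Derivation:
LRU simulation (capacity=3):
  1. access ant: MISS. Cache (LRU->MRU): [ant]
  2. access ant: HIT. Cache (LRU->MRU): [ant]
  3. access ant: HIT. Cache (LRU->MRU): [ant]
  4. access bat: MISS. Cache (LRU->MRU): [ant bat]
  5. access bat: HIT. Cache (LRU->MRU): [ant bat]
  6. access ant: HIT. Cache (LRU->MRU): [bat ant]
  7. access cherry: MISS. Cache (LRU->MRU): [bat ant cherry]
  8. access bat: HIT. Cache (LRU->MRU): [ant cherry bat]
  9. access cherry: HIT. Cache (LRU->MRU): [ant bat cherry]
  10. access cherry: HIT. Cache (LRU->MRU): [ant bat cherry]
  11. access cherry: HIT. Cache (LRU->MRU): [ant bat cherry]
  12. access dog: MISS, evict ant. Cache (LRU->MRU): [bat cherry dog]
  13. access cherry: HIT. Cache (LRU->MRU): [bat dog cherry]
  14. access dog: HIT. Cache (LRU->MRU): [bat cherry dog]
  15. access cherry: HIT. Cache (LRU->MRU): [bat dog cherry]
  16. access pear: MISS, evict bat. Cache (LRU->MRU): [dog cherry pear]
  17. access rat: MISS, evict dog. Cache (LRU->MRU): [cherry pear rat]
  18. access pear: HIT. Cache (LRU->MRU): [cherry rat pear]
  19. access rat: HIT. Cache (LRU->MRU): [cherry pear rat]
  20. access rat: HIT. Cache (LRU->MRU): [cherry pear rat]
  21. access rat: HIT. Cache (LRU->MRU): [cherry pear rat]
  22. access cherry: HIT. Cache (LRU->MRU): [pear rat cherry]
  23. access pear: HIT. Cache (LRU->MRU): [rat cherry pear]
  24. access dog: MISS, evict rat. Cache (LRU->MRU): [cherry pear dog]
  25. access rat: MISS, evict cherry. Cache (LRU->MRU): [pear dog rat]
  26. access rat: HIT. Cache (LRU->MRU): [pear dog rat]
  27. access rat: HIT. Cache (LRU->MRU): [pear dog rat]
  28. access rat: HIT. Cache (LRU->MRU): [pear dog rat]
  29. access rat: HIT. Cache (LRU->MRU): [pear dog rat]
  30. access fox: MISS, evict pear. Cache (LRU->MRU): [dog rat fox]
Total: 21 hits, 9 misses, 6 evictions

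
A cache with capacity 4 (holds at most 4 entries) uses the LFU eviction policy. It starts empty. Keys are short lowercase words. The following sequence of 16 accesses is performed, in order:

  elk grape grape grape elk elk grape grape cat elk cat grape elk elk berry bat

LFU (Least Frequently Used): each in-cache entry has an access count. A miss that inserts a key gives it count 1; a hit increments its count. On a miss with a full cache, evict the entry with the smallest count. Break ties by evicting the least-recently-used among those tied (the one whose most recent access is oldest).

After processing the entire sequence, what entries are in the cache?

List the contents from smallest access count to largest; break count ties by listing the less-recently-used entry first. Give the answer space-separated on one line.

LFU simulation (capacity=4):
  1. access elk: MISS. Cache: [elk(c=1)]
  2. access grape: MISS. Cache: [elk(c=1) grape(c=1)]
  3. access grape: HIT, count now 2. Cache: [elk(c=1) grape(c=2)]
  4. access grape: HIT, count now 3. Cache: [elk(c=1) grape(c=3)]
  5. access elk: HIT, count now 2. Cache: [elk(c=2) grape(c=3)]
  6. access elk: HIT, count now 3. Cache: [grape(c=3) elk(c=3)]
  7. access grape: HIT, count now 4. Cache: [elk(c=3) grape(c=4)]
  8. access grape: HIT, count now 5. Cache: [elk(c=3) grape(c=5)]
  9. access cat: MISS. Cache: [cat(c=1) elk(c=3) grape(c=5)]
  10. access elk: HIT, count now 4. Cache: [cat(c=1) elk(c=4) grape(c=5)]
  11. access cat: HIT, count now 2. Cache: [cat(c=2) elk(c=4) grape(c=5)]
  12. access grape: HIT, count now 6. Cache: [cat(c=2) elk(c=4) grape(c=6)]
  13. access elk: HIT, count now 5. Cache: [cat(c=2) elk(c=5) grape(c=6)]
  14. access elk: HIT, count now 6. Cache: [cat(c=2) grape(c=6) elk(c=6)]
  15. access berry: MISS. Cache: [berry(c=1) cat(c=2) grape(c=6) elk(c=6)]
  16. access bat: MISS, evict berry(c=1). Cache: [bat(c=1) cat(c=2) grape(c=6) elk(c=6)]
Total: 11 hits, 5 misses, 1 evictions

Answer: bat cat grape elk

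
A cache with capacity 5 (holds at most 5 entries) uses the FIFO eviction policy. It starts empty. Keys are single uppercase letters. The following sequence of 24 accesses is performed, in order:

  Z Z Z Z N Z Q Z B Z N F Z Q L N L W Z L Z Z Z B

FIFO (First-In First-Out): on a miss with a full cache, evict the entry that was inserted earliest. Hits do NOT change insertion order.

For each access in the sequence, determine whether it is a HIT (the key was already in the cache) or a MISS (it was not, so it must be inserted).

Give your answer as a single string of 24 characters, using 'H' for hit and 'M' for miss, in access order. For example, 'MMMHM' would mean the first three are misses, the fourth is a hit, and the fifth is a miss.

FIFO simulation (capacity=5):
  1. access Z: MISS. Cache (old->new): [Z]
  2. access Z: HIT. Cache (old->new): [Z]
  3. access Z: HIT. Cache (old->new): [Z]
  4. access Z: HIT. Cache (old->new): [Z]
  5. access N: MISS. Cache (old->new): [Z N]
  6. access Z: HIT. Cache (old->new): [Z N]
  7. access Q: MISS. Cache (old->new): [Z N Q]
  8. access Z: HIT. Cache (old->new): [Z N Q]
  9. access B: MISS. Cache (old->new): [Z N Q B]
  10. access Z: HIT. Cache (old->new): [Z N Q B]
  11. access N: HIT. Cache (old->new): [Z N Q B]
  12. access F: MISS. Cache (old->new): [Z N Q B F]
  13. access Z: HIT. Cache (old->new): [Z N Q B F]
  14. access Q: HIT. Cache (old->new): [Z N Q B F]
  15. access L: MISS, evict Z. Cache (old->new): [N Q B F L]
  16. access N: HIT. Cache (old->new): [N Q B F L]
  17. access L: HIT. Cache (old->new): [N Q B F L]
  18. access W: MISS, evict N. Cache (old->new): [Q B F L W]
  19. access Z: MISS, evict Q. Cache (old->new): [B F L W Z]
  20. access L: HIT. Cache (old->new): [B F L W Z]
  21. access Z: HIT. Cache (old->new): [B F L W Z]
  22. access Z: HIT. Cache (old->new): [B F L W Z]
  23. access Z: HIT. Cache (old->new): [B F L W Z]
  24. access B: HIT. Cache (old->new): [B F L W Z]
Total: 16 hits, 8 misses, 3 evictions

Answer: MHHHMHMHMHHMHHMHHMMHHHHH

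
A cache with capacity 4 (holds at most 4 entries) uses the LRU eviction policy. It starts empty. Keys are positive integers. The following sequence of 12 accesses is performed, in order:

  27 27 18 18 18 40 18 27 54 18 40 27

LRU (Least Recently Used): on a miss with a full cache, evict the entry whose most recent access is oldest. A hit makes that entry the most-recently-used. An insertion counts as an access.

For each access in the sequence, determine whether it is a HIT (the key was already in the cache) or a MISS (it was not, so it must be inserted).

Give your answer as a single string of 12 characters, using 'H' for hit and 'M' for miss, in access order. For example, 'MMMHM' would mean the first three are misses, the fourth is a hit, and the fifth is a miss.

LRU simulation (capacity=4):
  1. access 27: MISS. Cache (LRU->MRU): [27]
  2. access 27: HIT. Cache (LRU->MRU): [27]
  3. access 18: MISS. Cache (LRU->MRU): [27 18]
  4. access 18: HIT. Cache (LRU->MRU): [27 18]
  5. access 18: HIT. Cache (LRU->MRU): [27 18]
  6. access 40: MISS. Cache (LRU->MRU): [27 18 40]
  7. access 18: HIT. Cache (LRU->MRU): [27 40 18]
  8. access 27: HIT. Cache (LRU->MRU): [40 18 27]
  9. access 54: MISS. Cache (LRU->MRU): [40 18 27 54]
  10. access 18: HIT. Cache (LRU->MRU): [40 27 54 18]
  11. access 40: HIT. Cache (LRU->MRU): [27 54 18 40]
  12. access 27: HIT. Cache (LRU->MRU): [54 18 40 27]
Total: 8 hits, 4 misses, 0 evictions

Answer: MHMHHMHHMHHH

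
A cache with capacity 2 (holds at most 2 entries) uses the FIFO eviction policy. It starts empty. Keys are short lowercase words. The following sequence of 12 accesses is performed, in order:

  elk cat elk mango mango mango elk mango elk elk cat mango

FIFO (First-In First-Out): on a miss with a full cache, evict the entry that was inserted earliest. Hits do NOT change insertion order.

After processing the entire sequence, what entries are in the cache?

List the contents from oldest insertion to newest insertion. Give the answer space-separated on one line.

Answer: cat mango

Derivation:
FIFO simulation (capacity=2):
  1. access elk: MISS. Cache (old->new): [elk]
  2. access cat: MISS. Cache (old->new): [elk cat]
  3. access elk: HIT. Cache (old->new): [elk cat]
  4. access mango: MISS, evict elk. Cache (old->new): [cat mango]
  5. access mango: HIT. Cache (old->new): [cat mango]
  6. access mango: HIT. Cache (old->new): [cat mango]
  7. access elk: MISS, evict cat. Cache (old->new): [mango elk]
  8. access mango: HIT. Cache (old->new): [mango elk]
  9. access elk: HIT. Cache (old->new): [mango elk]
  10. access elk: HIT. Cache (old->new): [mango elk]
  11. access cat: MISS, evict mango. Cache (old->new): [elk cat]
  12. access mango: MISS, evict elk. Cache (old->new): [cat mango]
Total: 6 hits, 6 misses, 4 evictions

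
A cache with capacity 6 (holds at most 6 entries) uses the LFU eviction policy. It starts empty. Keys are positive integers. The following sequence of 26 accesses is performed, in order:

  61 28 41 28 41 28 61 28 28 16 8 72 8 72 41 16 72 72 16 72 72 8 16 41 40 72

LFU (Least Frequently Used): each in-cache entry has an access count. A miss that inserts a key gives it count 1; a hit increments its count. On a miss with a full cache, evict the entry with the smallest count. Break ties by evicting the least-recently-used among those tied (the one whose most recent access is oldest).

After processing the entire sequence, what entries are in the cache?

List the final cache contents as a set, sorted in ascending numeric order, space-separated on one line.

Answer: 8 16 28 40 41 72

Derivation:
LFU simulation (capacity=6):
  1. access 61: MISS. Cache: [61(c=1)]
  2. access 28: MISS. Cache: [61(c=1) 28(c=1)]
  3. access 41: MISS. Cache: [61(c=1) 28(c=1) 41(c=1)]
  4. access 28: HIT, count now 2. Cache: [61(c=1) 41(c=1) 28(c=2)]
  5. access 41: HIT, count now 2. Cache: [61(c=1) 28(c=2) 41(c=2)]
  6. access 28: HIT, count now 3. Cache: [61(c=1) 41(c=2) 28(c=3)]
  7. access 61: HIT, count now 2. Cache: [41(c=2) 61(c=2) 28(c=3)]
  8. access 28: HIT, count now 4. Cache: [41(c=2) 61(c=2) 28(c=4)]
  9. access 28: HIT, count now 5. Cache: [41(c=2) 61(c=2) 28(c=5)]
  10. access 16: MISS. Cache: [16(c=1) 41(c=2) 61(c=2) 28(c=5)]
  11. access 8: MISS. Cache: [16(c=1) 8(c=1) 41(c=2) 61(c=2) 28(c=5)]
  12. access 72: MISS. Cache: [16(c=1) 8(c=1) 72(c=1) 41(c=2) 61(c=2) 28(c=5)]
  13. access 8: HIT, count now 2. Cache: [16(c=1) 72(c=1) 41(c=2) 61(c=2) 8(c=2) 28(c=5)]
  14. access 72: HIT, count now 2. Cache: [16(c=1) 41(c=2) 61(c=2) 8(c=2) 72(c=2) 28(c=5)]
  15. access 41: HIT, count now 3. Cache: [16(c=1) 61(c=2) 8(c=2) 72(c=2) 41(c=3) 28(c=5)]
  16. access 16: HIT, count now 2. Cache: [61(c=2) 8(c=2) 72(c=2) 16(c=2) 41(c=3) 28(c=5)]
  17. access 72: HIT, count now 3. Cache: [61(c=2) 8(c=2) 16(c=2) 41(c=3) 72(c=3) 28(c=5)]
  18. access 72: HIT, count now 4. Cache: [61(c=2) 8(c=2) 16(c=2) 41(c=3) 72(c=4) 28(c=5)]
  19. access 16: HIT, count now 3. Cache: [61(c=2) 8(c=2) 41(c=3) 16(c=3) 72(c=4) 28(c=5)]
  20. access 72: HIT, count now 5. Cache: [61(c=2) 8(c=2) 41(c=3) 16(c=3) 28(c=5) 72(c=5)]
  21. access 72: HIT, count now 6. Cache: [61(c=2) 8(c=2) 41(c=3) 16(c=3) 28(c=5) 72(c=6)]
  22. access 8: HIT, count now 3. Cache: [61(c=2) 41(c=3) 16(c=3) 8(c=3) 28(c=5) 72(c=6)]
  23. access 16: HIT, count now 4. Cache: [61(c=2) 41(c=3) 8(c=3) 16(c=4) 28(c=5) 72(c=6)]
  24. access 41: HIT, count now 4. Cache: [61(c=2) 8(c=3) 16(c=4) 41(c=4) 28(c=5) 72(c=6)]
  25. access 40: MISS, evict 61(c=2). Cache: [40(c=1) 8(c=3) 16(c=4) 41(c=4) 28(c=5) 72(c=6)]
  26. access 72: HIT, count now 7. Cache: [40(c=1) 8(c=3) 16(c=4) 41(c=4) 28(c=5) 72(c=7)]
Total: 19 hits, 7 misses, 1 evictions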